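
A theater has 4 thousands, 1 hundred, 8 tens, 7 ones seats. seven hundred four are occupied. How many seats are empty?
Convert 4 thousands, 1 hundred, 8 tens, 7 ones (place-value notation) → 4×1000 + 1×100 + 8×10 + 7 = 4187 (decimal)
Convert seven hundred four (English words) → 7×100 + 4 = 704 (decimal)
Compute 4187 - 704 = 3483
3483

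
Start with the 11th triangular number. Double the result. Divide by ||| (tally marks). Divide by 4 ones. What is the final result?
Convert the 11th triangular number (triangular index) → 11×12/2 = 66 (decimal)
Start: 66
66 × 2 = 132
Convert ||| (tally marks) → 3 (decimal)
132 ÷ 3 = 44
Convert 4 ones (place-value notation) → 4 (decimal)
44 ÷ 4 = 11
11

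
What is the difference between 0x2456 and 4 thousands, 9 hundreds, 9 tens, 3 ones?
Convert 0x2456 (hexadecimal) → 2×4096 + 4×256 + 5×16 + 6 = 9302 (decimal)
Convert 4 thousands, 9 hundreds, 9 tens, 3 ones (place-value notation) → 4×1000 + 9×100 + 9×10 + 3 = 4993 (decimal)
Difference: |9302 - 4993| = 4309
4309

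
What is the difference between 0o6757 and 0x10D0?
Convert 0o6757 (octal) → 6×512 + 7×64 + 5×8 + 7 = 3567 (decimal)
Convert 0x10D0 (hexadecimal) → 1×4096 + 13×16 = 4304 (decimal)
Difference: |3567 - 4304| = 737
737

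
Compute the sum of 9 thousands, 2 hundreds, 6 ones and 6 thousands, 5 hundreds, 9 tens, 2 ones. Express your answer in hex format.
Convert 9 thousands, 2 hundreds, 6 ones (place-value notation) → 9×1000 + 2×100 + 6 = 9206 (decimal)
Convert 6 thousands, 5 hundreds, 9 tens, 2 ones (place-value notation) → 6×1000 + 5×100 + 9×10 + 2 = 6592 (decimal)
Compute 9206 + 6592 = 15798
Convert 15798 (decimal) → 15798 = 3×4096 + 13×256 + 11×16 + 6 → 0x3DB6 (hexadecimal)
0x3DB6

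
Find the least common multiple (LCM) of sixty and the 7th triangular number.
Convert sixty (English words) → 60 (decimal)
Convert the 7th triangular number (triangular index) → 7×8/2 = 28 (decimal)
Compute lcm(60, 28) = 420
420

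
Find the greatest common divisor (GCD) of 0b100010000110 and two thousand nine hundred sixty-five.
Convert 0b100010000110 (binary) → 2048 + 128 + 4 + 2 = 2182 (decimal)
Convert two thousand nine hundred sixty-five (English words) → 2×1000 + 9×100 + 65 = 2965 (decimal)
Compute gcd(2182, 2965) = 1
1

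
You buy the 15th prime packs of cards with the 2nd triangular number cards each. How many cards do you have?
Convert the 2nd triangular number (triangular index) → 2×3/2 = 3 (decimal)
Convert the 15th prime (prime index) → 47 (decimal)
Compute 3 × 47 = 141
141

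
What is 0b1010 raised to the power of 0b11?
Convert 0b1010 (binary) → 8 + 2 = 10 (decimal)
Convert 0b11 (binary) → 2 + 1 = 3 (decimal)
Compute 10 ^ 3 = 1000
1000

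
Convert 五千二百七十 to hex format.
Convert 五千二百七十 (Chinese numeral) → 5×1000 + 2×100 + 7×10 = 5270 (decimal)
Convert 5270 (decimal) → 5270 = 1×4096 + 4×256 + 9×16 + 6 → 0x1496 (hexadecimal)
0x1496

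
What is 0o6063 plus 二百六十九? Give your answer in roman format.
Convert 0o6063 (octal) → 6×512 + 6×8 + 3 = 3123 (decimal)
Convert 二百六十九 (Chinese numeral) → 2×100 + 6×10 + 9 = 269 (decimal)
Compute 3123 + 269 = 3392
Convert 3392 (decimal) → 3392 = 1000 + 1000 + 1000 + 100 + 100 + 100 + 90 + 1 + 1 → MMMCCCXCII (Roman numeral)
MMMCCCXCII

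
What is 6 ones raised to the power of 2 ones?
Convert 6 ones (place-value notation) → 6 (decimal)
Convert 2 ones (place-value notation) → 2 (decimal)
Compute 6 ^ 2 = 36
36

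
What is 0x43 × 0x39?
Convert 0x43 (hexadecimal) → 4×16 + 3 = 67 (decimal)
Convert 0x39 (hexadecimal) → 3×16 + 9 = 57 (decimal)
Compute 67 × 57 = 3819
3819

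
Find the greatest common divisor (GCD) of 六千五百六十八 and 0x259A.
Convert 六千五百六十八 (Chinese numeral) → 6×1000 + 5×100 + 6×10 + 8 = 6568 (decimal)
Convert 0x259A (hexadecimal) → 2×4096 + 5×256 + 9×16 + 10 = 9626 (decimal)
Compute gcd(6568, 9626) = 2
2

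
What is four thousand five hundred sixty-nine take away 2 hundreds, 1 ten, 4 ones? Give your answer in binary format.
Convert four thousand five hundred sixty-nine (English words) → 4×1000 + 5×100 + 69 = 4569 (decimal)
Convert 2 hundreds, 1 ten, 4 ones (place-value notation) → 2×100 + 1×10 + 4 = 214 (decimal)
Compute 4569 - 214 = 4355
Convert 4355 (decimal) → 4355 = 4096 + 256 + 2 + 1 → 0b1000100000011 (binary)
0b1000100000011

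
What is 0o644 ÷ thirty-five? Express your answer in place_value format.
Convert 0o644 (octal) → 6×64 + 4×8 + 4 = 420 (decimal)
Convert thirty-five (English words) → 35 (decimal)
Compute 420 ÷ 35 = 12
Convert 12 (decimal) → 12 = 1×10 + 2 → 1 ten, 2 ones (place-value notation)
1 ten, 2 ones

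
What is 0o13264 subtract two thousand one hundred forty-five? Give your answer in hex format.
Convert 0o13264 (octal) → 1×4096 + 3×512 + 2×64 + 6×8 + 4 = 5812 (decimal)
Convert two thousand one hundred forty-five (English words) → 2×1000 + 1×100 + 45 = 2145 (decimal)
Compute 5812 - 2145 = 3667
Convert 3667 (decimal) → 3667 = 14×256 + 5×16 + 3 → 0xE53 (hexadecimal)
0xE53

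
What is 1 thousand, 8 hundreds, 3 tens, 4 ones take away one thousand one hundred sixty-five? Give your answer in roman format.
Convert 1 thousand, 8 hundreds, 3 tens, 4 ones (place-value notation) → 1×1000 + 8×100 + 3×10 + 4 = 1834 (decimal)
Convert one thousand one hundred sixty-five (English words) → 1×1000 + 1×100 + 65 = 1165 (decimal)
Compute 1834 - 1165 = 669
Convert 669 (decimal) → 669 = 500 + 100 + 50 + 10 + 9 → DCLXIX (Roman numeral)
DCLXIX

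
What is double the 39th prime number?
The 39th prime number = 167
Compute 167 × 2 = 334
334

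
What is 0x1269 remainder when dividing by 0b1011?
Convert 0x1269 (hexadecimal) → 1×4096 + 2×256 + 6×16 + 9 = 4713 (decimal)
Convert 0b1011 (binary) → 8 + 2 + 1 = 11 (decimal)
Compute 4713 mod 11 = 5
5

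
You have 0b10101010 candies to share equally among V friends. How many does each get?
Convert 0b10101010 (binary) → 128 + 32 + 8 + 2 = 170 (decimal)
Convert V (Roman numeral) → 5 (decimal)
Compute 170 ÷ 5 = 34
34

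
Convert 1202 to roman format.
Convert 1202 (decimal) → 1202 = 1000 + 100 + 100 + 1 + 1 → MCCII (Roman numeral)
MCCII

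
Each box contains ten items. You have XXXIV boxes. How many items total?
Convert ten (English words) → 10 (decimal)
Convert XXXIV (Roman numeral) → 10 + 10 + 10 + 4 = 34 (decimal)
Compute 10 × 34 = 340
340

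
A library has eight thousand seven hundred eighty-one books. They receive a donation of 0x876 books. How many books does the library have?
Convert eight thousand seven hundred eighty-one (English words) → 8×1000 + 7×100 + 81 = 8781 (decimal)
Convert 0x876 (hexadecimal) → 8×256 + 7×16 + 6 = 2166 (decimal)
Compute 8781 + 2166 = 10947
10947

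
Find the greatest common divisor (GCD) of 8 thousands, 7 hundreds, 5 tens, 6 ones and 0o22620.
Convert 8 thousands, 7 hundreds, 5 tens, 6 ones (place-value notation) → 8×1000 + 7×100 + 5×10 + 6 = 8756 (decimal)
Convert 0o22620 (octal) → 2×4096 + 2×512 + 6×64 + 2×8 = 9616 (decimal)
Compute gcd(8756, 9616) = 4
4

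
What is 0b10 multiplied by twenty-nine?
Convert 0b10 (binary) → 2 (decimal)
Convert twenty-nine (English words) → 29 (decimal)
Compute 2 × 29 = 58
58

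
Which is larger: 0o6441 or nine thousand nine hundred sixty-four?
Convert 0o6441 (octal) → 6×512 + 4×64 + 4×8 + 1 = 3361 (decimal)
Convert nine thousand nine hundred sixty-four (English words) → 9×1000 + 9×100 + 64 = 9964 (decimal)
Compare 3361 vs 9964: larger = 9964
9964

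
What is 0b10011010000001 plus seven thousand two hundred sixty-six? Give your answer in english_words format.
Convert 0b10011010000001 (binary) → 8192 + 1024 + 512 + 128 + 1 = 9857 (decimal)
Convert seven thousand two hundred sixty-six (English words) → 7×1000 + 2×100 + 66 = 7266 (decimal)
Compute 9857 + 7266 = 17123
Convert 17123 (decimal) → 17123 = 17×1000 + 1×100 + 23 → seventeen thousand one hundred twenty-three (English words)
seventeen thousand one hundred twenty-three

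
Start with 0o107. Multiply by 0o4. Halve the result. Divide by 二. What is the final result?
Convert 0o107 (octal) → 1×64 + 7 = 71 (decimal)
Start: 71
Convert 0o4 (octal) → 4 (decimal)
71 × 4 = 284
284 ÷ 2 = 142
Convert 二 (Chinese numeral) → 2 (decimal)
142 ÷ 2 = 71
71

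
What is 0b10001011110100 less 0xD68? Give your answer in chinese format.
Convert 0b10001011110100 (binary) → 8192 + 512 + 128 + 64 + 32 + 16 + 4 = 8948 (decimal)
Convert 0xD68 (hexadecimal) → 13×256 + 6×16 + 8 = 3432 (decimal)
Compute 8948 - 3432 = 5516
Convert 5516 (decimal) → 5516 = 5×1000 + 5×100 + 1×10 + 6 → 五千五百一十六 (Chinese numeral)
五千五百一十六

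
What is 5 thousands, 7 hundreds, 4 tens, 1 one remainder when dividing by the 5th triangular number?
Convert 5 thousands, 7 hundreds, 4 tens, 1 one (place-value notation) → 5×1000 + 7×100 + 4×10 + 1 = 5741 (decimal)
Convert the 5th triangular number (triangular index) → 5×6/2 = 15 (decimal)
Compute 5741 mod 15 = 11
11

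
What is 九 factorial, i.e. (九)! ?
Convert 九 (Chinese numeral) → 9 (decimal)
Compute 9! = 362880
362880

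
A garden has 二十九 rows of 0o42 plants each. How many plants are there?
Convert 0o42 (octal) → 4×8 + 2 = 34 (decimal)
Convert 二十九 (Chinese numeral) → 2×10 + 9 = 29 (decimal)
Compute 34 × 29 = 986
986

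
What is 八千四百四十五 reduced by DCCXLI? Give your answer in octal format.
Convert 八千四百四十五 (Chinese numeral) → 8×1000 + 4×100 + 4×10 + 5 = 8445 (decimal)
Convert DCCXLI (Roman numeral) → 500 + 100 + 100 + 40 + 1 = 741 (decimal)
Compute 8445 - 741 = 7704
Convert 7704 (decimal) → 7704 = 1×4096 + 7×512 + 3×8 → 0o17030 (octal)
0o17030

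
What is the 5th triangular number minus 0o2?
The 5th triangular number = 5×6/2 = 15
Convert 0o2 (octal) → 2 (decimal)
Compute 15 - 2 = 13
13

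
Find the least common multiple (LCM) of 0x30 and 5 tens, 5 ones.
Convert 0x30 (hexadecimal) → 3×16 = 48 (decimal)
Convert 5 tens, 5 ones (place-value notation) → 5×10 + 5 = 55 (decimal)
Compute lcm(48, 55) = 2640
2640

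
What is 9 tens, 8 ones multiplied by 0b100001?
Convert 9 tens, 8 ones (place-value notation) → 9×10 + 8 = 98 (decimal)
Convert 0b100001 (binary) → 32 + 1 = 33 (decimal)
Compute 98 × 33 = 3234
3234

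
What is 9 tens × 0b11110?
Convert 9 tens (place-value notation) → 9×10 = 90 (decimal)
Convert 0b11110 (binary) → 16 + 8 + 4 + 2 = 30 (decimal)
Compute 90 × 30 = 2700
2700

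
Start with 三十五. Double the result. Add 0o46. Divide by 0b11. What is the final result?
Convert 三十五 (Chinese numeral) → 3×10 + 5 = 35 (decimal)
Start: 35
35 × 2 = 70
Convert 0o46 (octal) → 4×8 + 6 = 38 (decimal)
70 + 38 = 108
Convert 0b11 (binary) → 2 + 1 = 3 (decimal)
108 ÷ 3 = 36
36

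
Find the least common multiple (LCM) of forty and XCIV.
Convert forty (English words) → 40 (decimal)
Convert XCIV (Roman numeral) → 90 + 4 = 94 (decimal)
Compute lcm(40, 94) = 1880
1880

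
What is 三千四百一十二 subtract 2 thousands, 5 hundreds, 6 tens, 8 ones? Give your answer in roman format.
Convert 三千四百一十二 (Chinese numeral) → 3×1000 + 4×100 + 1×10 + 2 = 3412 (decimal)
Convert 2 thousands, 5 hundreds, 6 tens, 8 ones (place-value notation) → 2×1000 + 5×100 + 6×10 + 8 = 2568 (decimal)
Compute 3412 - 2568 = 844
Convert 844 (decimal) → 844 = 500 + 100 + 100 + 100 + 40 + 4 → DCCCXLIV (Roman numeral)
DCCCXLIV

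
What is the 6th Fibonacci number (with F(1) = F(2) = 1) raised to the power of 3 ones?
Convert the 6th Fibonacci number (with F(1) = F(2) = 1) (Fibonacci index) → 1, 1, 2, 3, 5, 8 → 8 (decimal)
Convert 3 ones (place-value notation) → 3 (decimal)
Compute 8 ^ 3 = 512
512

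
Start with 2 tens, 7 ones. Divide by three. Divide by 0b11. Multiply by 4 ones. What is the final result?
Convert 2 tens, 7 ones (place-value notation) → 2×10 + 7 = 27 (decimal)
Start: 27
Convert three (English words) → 3 (decimal)
27 ÷ 3 = 9
Convert 0b11 (binary) → 2 + 1 = 3 (decimal)
9 ÷ 3 = 3
Convert 4 ones (place-value notation) → 4 (decimal)
3 × 4 = 12
12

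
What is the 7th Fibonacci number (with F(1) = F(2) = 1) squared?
The 7th Fibonacci number (with F(1) = F(2) = 1): 1, 1, 2, 3, 5, 8, 13 → 13
Compute 13² = 13 × 13 = 169
169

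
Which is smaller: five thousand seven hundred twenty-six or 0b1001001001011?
Convert five thousand seven hundred twenty-six (English words) → 5×1000 + 7×100 + 26 = 5726 (decimal)
Convert 0b1001001001011 (binary) → 4096 + 512 + 64 + 8 + 2 + 1 = 4683 (decimal)
Compare 5726 vs 4683: smaller = 4683
4683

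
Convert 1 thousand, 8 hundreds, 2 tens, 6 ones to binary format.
Convert 1 thousand, 8 hundreds, 2 tens, 6 ones (place-value notation) → 1×1000 + 8×100 + 2×10 + 6 = 1826 (decimal)
Convert 1826 (decimal) → 1826 = 1024 + 512 + 256 + 32 + 2 → 0b11100100010 (binary)
0b11100100010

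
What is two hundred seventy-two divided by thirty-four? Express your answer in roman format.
Convert two hundred seventy-two (English words) → 2×100 + 72 = 272 (decimal)
Convert thirty-four (English words) → 34 (decimal)
Compute 272 ÷ 34 = 8
Convert 8 (decimal) → 8 = 5 + 1 + 1 + 1 → VIII (Roman numeral)
VIII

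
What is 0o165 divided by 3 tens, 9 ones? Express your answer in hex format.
Convert 0o165 (octal) → 1×64 + 6×8 + 5 = 117 (decimal)
Convert 3 tens, 9 ones (place-value notation) → 3×10 + 9 = 39 (decimal)
Compute 117 ÷ 39 = 3
Convert 3 (decimal) → 0x3 (hexadecimal)
0x3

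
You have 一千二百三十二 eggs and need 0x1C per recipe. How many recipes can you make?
Convert 一千二百三十二 (Chinese numeral) → 1×1000 + 2×100 + 3×10 + 2 = 1232 (decimal)
Convert 0x1C (hexadecimal) → 1×16 + 12 = 28 (decimal)
Compute 1232 ÷ 28 = 44
44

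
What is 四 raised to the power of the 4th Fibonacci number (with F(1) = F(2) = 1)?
Convert 四 (Chinese numeral) → 4 (decimal)
Convert the 4th Fibonacci number (with F(1) = F(2) = 1) (Fibonacci index) → 1, 1, 2, 3 → 3 (decimal)
Compute 4 ^ 3 = 64
64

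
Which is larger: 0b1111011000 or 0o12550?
Convert 0b1111011000 (binary) → 512 + 256 + 128 + 64 + 16 + 8 = 984 (decimal)
Convert 0o12550 (octal) → 1×4096 + 2×512 + 5×64 + 5×8 = 5480 (decimal)
Compare 984 vs 5480: larger = 5480
5480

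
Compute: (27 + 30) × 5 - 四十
Convert 四十 (Chinese numeral) → 4×10 = 40 (decimal)
Expression in decimal: (27 + 30) × 5 - 40
Parentheses first: 27 + 30 = 57
Multiply: 57 × 5 = 285
Subtract: 285 - 40 = 245
245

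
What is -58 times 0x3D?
Convert 0x3D (hexadecimal) → 3×16 + 13 = 61 (decimal)
Compute -58 × 61 = -3538
-3538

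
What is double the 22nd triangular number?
The 22nd triangular number = 22×23/2 = 253
Compute 253 × 2 = 506
506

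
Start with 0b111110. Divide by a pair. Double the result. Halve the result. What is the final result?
Convert 0b111110 (binary) → 32 + 16 + 8 + 4 + 2 = 62 (decimal)
Start: 62
Convert a pair (colloquial) → 2 (decimal)
62 ÷ 2 = 31
31 × 2 = 62
62 ÷ 2 = 31
31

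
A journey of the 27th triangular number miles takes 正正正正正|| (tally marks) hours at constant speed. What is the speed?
Convert the 27th triangular number (triangular index) → 27×28/2 = 378 (decimal)
Convert 正正正正正|| (tally marks) → 5 + 5 + 5 + 5 + 5 + 2 = 27 (decimal)
Compute 378 ÷ 27 = 14
14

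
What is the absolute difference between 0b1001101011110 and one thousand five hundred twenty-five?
Convert 0b1001101011110 (binary) → 4096 + 512 + 256 + 64 + 16 + 8 + 4 + 2 = 4958 (decimal)
Convert one thousand five hundred twenty-five (English words) → 1×1000 + 5×100 + 25 = 1525 (decimal)
Compute |4958 - 1525| = 3433
3433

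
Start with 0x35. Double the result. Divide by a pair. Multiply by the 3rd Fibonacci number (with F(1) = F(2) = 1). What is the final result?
Convert 0x35 (hexadecimal) → 3×16 + 5 = 53 (decimal)
Start: 53
53 × 2 = 106
Convert a pair (colloquial) → 2 (decimal)
106 ÷ 2 = 53
Convert the 3rd Fibonacci number (with F(1) = F(2) = 1) (Fibonacci index) → 1, 1, 2 → 2 (decimal)
53 × 2 = 106
106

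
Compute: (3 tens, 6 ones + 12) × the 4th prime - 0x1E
Convert 3 tens, 6 ones (place-value notation) → 3×10 + 6 = 36 (decimal)
Convert the 4th prime (prime index) → 7 (decimal)
Convert 0x1E (hexadecimal) → 1×16 + 14 = 30 (decimal)
Expression in decimal: (36 + 12) × 7 - 30
Parentheses first: 36 + 12 = 48
Multiply: 48 × 7 = 336
Subtract: 336 - 30 = 306
306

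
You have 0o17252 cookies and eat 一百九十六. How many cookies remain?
Convert 0o17252 (octal) → 1×4096 + 7×512 + 2×64 + 5×8 + 2 = 7850 (decimal)
Convert 一百九十六 (Chinese numeral) → 1×100 + 9×10 + 6 = 196 (decimal)
Compute 7850 - 196 = 7654
7654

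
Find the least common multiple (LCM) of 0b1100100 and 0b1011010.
Convert 0b1100100 (binary) → 64 + 32 + 4 = 100 (decimal)
Convert 0b1011010 (binary) → 64 + 16 + 8 + 2 = 90 (decimal)
Compute lcm(100, 90) = 900
900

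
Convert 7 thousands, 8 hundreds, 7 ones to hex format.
Convert 7 thousands, 8 hundreds, 7 ones (place-value notation) → 7×1000 + 8×100 + 7 = 7807 (decimal)
Convert 7807 (decimal) → 7807 = 1×4096 + 14×256 + 7×16 + 15 → 0x1E7F (hexadecimal)
0x1E7F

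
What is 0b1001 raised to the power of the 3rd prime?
Convert 0b1001 (binary) → 8 + 1 = 9 (decimal)
Convert the 3rd prime (prime index) → 5 (decimal)
Compute 9 ^ 5 = 59049
59049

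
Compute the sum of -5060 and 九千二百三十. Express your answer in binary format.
Convert 九千二百三十 (Chinese numeral) → 9×1000 + 2×100 + 3×10 = 9230 (decimal)
Compute -5060 + 9230 = 4170
Convert 4170 (decimal) → 4170 = 4096 + 64 + 8 + 2 → 0b1000001001010 (binary)
0b1000001001010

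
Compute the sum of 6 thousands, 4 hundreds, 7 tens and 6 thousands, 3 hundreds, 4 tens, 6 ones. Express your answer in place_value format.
Convert 6 thousands, 4 hundreds, 7 tens (place-value notation) → 6×1000 + 4×100 + 7×10 = 6470 (decimal)
Convert 6 thousands, 3 hundreds, 4 tens, 6 ones (place-value notation) → 6×1000 + 3×100 + 4×10 + 6 = 6346 (decimal)
Compute 6470 + 6346 = 12816
Convert 12816 (decimal) → 12816 = 12×1000 + 8×100 + 1×10 + 6 → 12 thousands, 8 hundreds, 1 ten, 6 ones (place-value notation)
12 thousands, 8 hundreds, 1 ten, 6 ones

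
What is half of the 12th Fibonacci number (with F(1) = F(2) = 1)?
The 12th Fibonacci number (with F(1) = F(2) = 1): 1, 1, 2, 3, 5, 8, 13, 21, 34, 55, 89, 144 → 144
Compute 144 ÷ 2 = 72
72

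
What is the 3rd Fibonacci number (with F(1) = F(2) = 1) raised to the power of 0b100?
Convert the 3rd Fibonacci number (with F(1) = F(2) = 1) (Fibonacci index) → 1, 1, 2 → 2 (decimal)
Convert 0b100 (binary) → 4 (decimal)
Compute 2 ^ 4 = 16
16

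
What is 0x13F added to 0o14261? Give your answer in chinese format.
Convert 0x13F (hexadecimal) → 1×256 + 3×16 + 15 = 319 (decimal)
Convert 0o14261 (octal) → 1×4096 + 4×512 + 2×64 + 6×8 + 1 = 6321 (decimal)
Compute 319 + 6321 = 6640
Convert 6640 (decimal) → 6640 = 6×1000 + 6×100 + 4×10 → 六千六百四十 (Chinese numeral)
六千六百四十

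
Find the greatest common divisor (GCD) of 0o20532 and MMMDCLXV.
Convert 0o20532 (octal) → 2×4096 + 5×64 + 3×8 + 2 = 8538 (decimal)
Convert MMMDCLXV (Roman numeral) → 1000 + 1000 + 1000 + 500 + 100 + 50 + 10 + 5 = 3665 (decimal)
Compute gcd(8538, 3665) = 1
1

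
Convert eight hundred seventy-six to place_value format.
Convert eight hundred seventy-six (English words) → 8×100 + 76 = 876 (decimal)
Convert 876 (decimal) → 876 = 8×100 + 7×10 + 6 → 8 hundreds, 7 tens, 6 ones (place-value notation)
8 hundreds, 7 tens, 6 ones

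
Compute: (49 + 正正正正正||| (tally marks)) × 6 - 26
Convert 正正正正正||| (tally marks) → 5 + 5 + 5 + 5 + 5 + 3 = 28 (decimal)
Expression in decimal: (49 + 28) × 6 - 26
Parentheses first: 49 + 28 = 77
Multiply: 77 × 6 = 462
Subtract: 462 - 26 = 436
436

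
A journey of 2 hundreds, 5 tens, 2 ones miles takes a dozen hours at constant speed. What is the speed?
Convert 2 hundreds, 5 tens, 2 ones (place-value notation) → 2×100 + 5×10 + 2 = 252 (decimal)
Convert a dozen (colloquial) → 12 (decimal)
Compute 252 ÷ 12 = 21
21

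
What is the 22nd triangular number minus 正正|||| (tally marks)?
The 22nd triangular number = 22×23/2 = 253
Convert 正正|||| (tally marks) → 5 + 5 + 4 = 14 (decimal)
Compute 253 - 14 = 239
239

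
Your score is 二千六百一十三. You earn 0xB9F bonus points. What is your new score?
Convert 二千六百一十三 (Chinese numeral) → 2×1000 + 6×100 + 1×10 + 3 = 2613 (decimal)
Convert 0xB9F (hexadecimal) → 11×256 + 9×16 + 15 = 2975 (decimal)
Compute 2613 + 2975 = 5588
5588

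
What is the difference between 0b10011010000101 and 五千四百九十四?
Convert 0b10011010000101 (binary) → 8192 + 1024 + 512 + 128 + 4 + 1 = 9861 (decimal)
Convert 五千四百九十四 (Chinese numeral) → 5×1000 + 4×100 + 9×10 + 4 = 5494 (decimal)
Difference: |9861 - 5494| = 4367
4367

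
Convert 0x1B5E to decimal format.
Convert 0x1B5E (hexadecimal) → 1×4096 + 11×256 + 5×16 + 14 = 7006 (decimal)
7006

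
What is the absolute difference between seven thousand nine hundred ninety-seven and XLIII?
Convert seven thousand nine hundred ninety-seven (English words) → 7×1000 + 9×100 + 97 = 7997 (decimal)
Convert XLIII (Roman numeral) → 40 + 1 + 1 + 1 = 43 (decimal)
Compute |7997 - 43| = 7954
7954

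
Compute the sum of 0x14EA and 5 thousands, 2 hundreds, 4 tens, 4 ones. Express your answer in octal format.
Convert 0x14EA (hexadecimal) → 1×4096 + 4×256 + 14×16 + 10 = 5354 (decimal)
Convert 5 thousands, 2 hundreds, 4 tens, 4 ones (place-value notation) → 5×1000 + 2×100 + 4×10 + 4 = 5244 (decimal)
Compute 5354 + 5244 = 10598
Convert 10598 (decimal) → 10598 = 2×4096 + 4×512 + 5×64 + 4×8 + 6 → 0o24546 (octal)
0o24546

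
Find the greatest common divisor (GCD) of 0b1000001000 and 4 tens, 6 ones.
Convert 0b1000001000 (binary) → 512 + 8 = 520 (decimal)
Convert 4 tens, 6 ones (place-value notation) → 4×10 + 6 = 46 (decimal)
Compute gcd(520, 46) = 2
2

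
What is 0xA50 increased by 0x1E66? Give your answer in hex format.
Convert 0xA50 (hexadecimal) → 10×256 + 5×16 = 2640 (decimal)
Convert 0x1E66 (hexadecimal) → 1×4096 + 14×256 + 6×16 + 6 = 7782 (decimal)
Compute 2640 + 7782 = 10422
Convert 10422 (decimal) → 10422 = 2×4096 + 8×256 + 11×16 + 6 → 0x28B6 (hexadecimal)
0x28B6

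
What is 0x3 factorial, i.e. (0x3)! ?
Convert 0x3 (hexadecimal) → 3 (decimal)
Compute 3! = 6
6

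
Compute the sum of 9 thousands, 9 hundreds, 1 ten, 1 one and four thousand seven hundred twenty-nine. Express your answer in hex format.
Convert 9 thousands, 9 hundreds, 1 ten, 1 one (place-value notation) → 9×1000 + 9×100 + 1×10 + 1 = 9911 (decimal)
Convert four thousand seven hundred twenty-nine (English words) → 4×1000 + 7×100 + 29 = 4729 (decimal)
Compute 9911 + 4729 = 14640
Convert 14640 (decimal) → 14640 = 3×4096 + 9×256 + 3×16 → 0x3930 (hexadecimal)
0x3930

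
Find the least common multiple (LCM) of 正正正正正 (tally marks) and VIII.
Convert 正正正正正 (tally marks) → 5 + 5 + 5 + 5 + 5 = 25 (decimal)
Convert VIII (Roman numeral) → 5 + 1 + 1 + 1 = 8 (decimal)
Compute lcm(25, 8) = 200
200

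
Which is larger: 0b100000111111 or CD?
Convert 0b100000111111 (binary) → 2048 + 32 + 16 + 8 + 4 + 2 + 1 = 2111 (decimal)
Convert CD (Roman numeral) → 400 (decimal)
Compare 2111 vs 400: larger = 2111
2111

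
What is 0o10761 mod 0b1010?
Convert 0o10761 (octal) → 1×4096 + 7×64 + 6×8 + 1 = 4593 (decimal)
Convert 0b1010 (binary) → 8 + 2 = 10 (decimal)
Compute 4593 mod 10 = 3
3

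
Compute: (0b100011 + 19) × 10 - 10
Convert 0b100011 (binary) → 32 + 2 + 1 = 35 (decimal)
Expression in decimal: (35 + 19) × 10 - 10
Parentheses first: 35 + 19 = 54
Multiply: 54 × 10 = 540
Subtract: 540 - 10 = 530
530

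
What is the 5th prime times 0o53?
Convert the 5th prime (prime index) → 11 (decimal)
Convert 0o53 (octal) → 5×8 + 3 = 43 (decimal)
Compute 11 × 43 = 473
473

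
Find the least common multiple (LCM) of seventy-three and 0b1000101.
Convert seventy-three (English words) → 73 (decimal)
Convert 0b1000101 (binary) → 64 + 4 + 1 = 69 (decimal)
Compute lcm(73, 69) = 5037
5037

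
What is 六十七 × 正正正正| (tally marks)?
Convert 六十七 (Chinese numeral) → 6×10 + 7 = 67 (decimal)
Convert 正正正正| (tally marks) → 5 + 5 + 5 + 5 + 1 = 21 (decimal)
Compute 67 × 21 = 1407
1407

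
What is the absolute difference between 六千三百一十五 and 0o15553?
Convert 六千三百一十五 (Chinese numeral) → 6×1000 + 3×100 + 1×10 + 5 = 6315 (decimal)
Convert 0o15553 (octal) → 1×4096 + 5×512 + 5×64 + 5×8 + 3 = 7019 (decimal)
Compute |6315 - 7019| = 704
704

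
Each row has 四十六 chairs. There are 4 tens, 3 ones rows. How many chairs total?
Convert 四十六 (Chinese numeral) → 4×10 + 6 = 46 (decimal)
Convert 4 tens, 3 ones (place-value notation) → 4×10 + 3 = 43 (decimal)
Compute 46 × 43 = 1978
1978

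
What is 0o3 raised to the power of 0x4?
Convert 0o3 (octal) → 3 (decimal)
Convert 0x4 (hexadecimal) → 4 (decimal)
Compute 3 ^ 4 = 81
81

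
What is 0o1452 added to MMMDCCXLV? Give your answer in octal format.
Convert 0o1452 (octal) → 1×512 + 4×64 + 5×8 + 2 = 810 (decimal)
Convert MMMDCCXLV (Roman numeral) → 1000 + 1000 + 1000 + 500 + 100 + 100 + 40 + 5 = 3745 (decimal)
Compute 810 + 3745 = 4555
Convert 4555 (decimal) → 4555 = 1×4096 + 7×64 + 1×8 + 3 → 0o10713 (octal)
0o10713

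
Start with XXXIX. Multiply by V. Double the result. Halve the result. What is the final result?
Convert XXXIX (Roman numeral) → 10 + 10 + 10 + 9 = 39 (decimal)
Start: 39
Convert V (Roman numeral) → 5 (decimal)
39 × 5 = 195
195 × 2 = 390
390 ÷ 2 = 195
195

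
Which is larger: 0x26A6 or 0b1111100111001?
Convert 0x26A6 (hexadecimal) → 2×4096 + 6×256 + 10×16 + 6 = 9894 (decimal)
Convert 0b1111100111001 (binary) → 4096 + 2048 + 1024 + 512 + 256 + 32 + 16 + 8 + 1 = 7993 (decimal)
Compare 9894 vs 7993: larger = 9894
9894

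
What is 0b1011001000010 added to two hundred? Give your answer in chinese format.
Convert 0b1011001000010 (binary) → 4096 + 1024 + 512 + 64 + 2 = 5698 (decimal)
Convert two hundred (English words) → 2×100 = 200 (decimal)
Compute 5698 + 200 = 5898
Convert 5898 (decimal) → 5898 = 5×1000 + 8×100 + 9×10 + 8 → 五千八百九十八 (Chinese numeral)
五千八百九十八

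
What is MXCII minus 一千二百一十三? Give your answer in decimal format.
Convert MXCII (Roman numeral) → 1000 + 90 + 1 + 1 = 1092 (decimal)
Convert 一千二百一十三 (Chinese numeral) → 1×1000 + 2×100 + 1×10 + 3 = 1213 (decimal)
Compute 1092 - 1213 = -121
-121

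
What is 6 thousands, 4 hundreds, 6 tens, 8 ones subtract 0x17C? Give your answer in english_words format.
Convert 6 thousands, 4 hundreds, 6 tens, 8 ones (place-value notation) → 6×1000 + 4×100 + 6×10 + 8 = 6468 (decimal)
Convert 0x17C (hexadecimal) → 1×256 + 7×16 + 12 = 380 (decimal)
Compute 6468 - 380 = 6088
Convert 6088 (decimal) → 6088 = 6×1000 + 88 → six thousand eighty-eight (English words)
six thousand eighty-eight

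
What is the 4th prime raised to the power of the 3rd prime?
Convert the 4th prime (prime index) → 7 (decimal)
Convert the 3rd prime (prime index) → 5 (decimal)
Compute 7 ^ 5 = 16807
16807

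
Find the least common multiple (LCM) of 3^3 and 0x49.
Convert 3^3 (power) → 27 (decimal)
Convert 0x49 (hexadecimal) → 4×16 + 9 = 73 (decimal)
Compute lcm(27, 73) = 1971
1971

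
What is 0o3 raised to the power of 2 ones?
Convert 0o3 (octal) → 3 (decimal)
Convert 2 ones (place-value notation) → 2 (decimal)
Compute 3 ^ 2 = 9
9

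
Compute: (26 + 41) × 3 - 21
Parentheses first: 26 + 41 = 67
Multiply: 67 × 3 = 201
Subtract: 201 - 21 = 180
180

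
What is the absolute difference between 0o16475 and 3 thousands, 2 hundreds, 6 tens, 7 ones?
Convert 0o16475 (octal) → 1×4096 + 6×512 + 4×64 + 7×8 + 5 = 7485 (decimal)
Convert 3 thousands, 2 hundreds, 6 tens, 7 ones (place-value notation) → 3×1000 + 2×100 + 6×10 + 7 = 3267 (decimal)
Compute |7485 - 3267| = 4218
4218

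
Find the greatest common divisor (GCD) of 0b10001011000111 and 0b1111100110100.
Convert 0b10001011000111 (binary) → 8192 + 512 + 128 + 64 + 4 + 2 + 1 = 8903 (decimal)
Convert 0b1111100110100 (binary) → 4096 + 2048 + 1024 + 512 + 256 + 32 + 16 + 4 = 7988 (decimal)
Compute gcd(8903, 7988) = 1
1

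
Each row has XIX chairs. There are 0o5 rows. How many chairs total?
Convert XIX (Roman numeral) → 10 + 9 = 19 (decimal)
Convert 0o5 (octal) → 5 (decimal)
Compute 19 × 5 = 95
95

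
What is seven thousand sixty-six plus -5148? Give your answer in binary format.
Convert seven thousand sixty-six (English words) → 7×1000 + 66 = 7066 (decimal)
Compute 7066 + -5148 = 1918
Convert 1918 (decimal) → 1918 = 1024 + 512 + 256 + 64 + 32 + 16 + 8 + 4 + 2 → 0b11101111110 (binary)
0b11101111110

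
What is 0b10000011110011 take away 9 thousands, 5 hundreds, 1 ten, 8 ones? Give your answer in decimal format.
Convert 0b10000011110011 (binary) → 8192 + 128 + 64 + 32 + 16 + 2 + 1 = 8435 (decimal)
Convert 9 thousands, 5 hundreds, 1 ten, 8 ones (place-value notation) → 9×1000 + 5×100 + 1×10 + 8 = 9518 (decimal)
Compute 8435 - 9518 = -1083
-1083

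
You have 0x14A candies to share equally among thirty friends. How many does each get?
Convert 0x14A (hexadecimal) → 1×256 + 4×16 + 10 = 330 (decimal)
Convert thirty (English words) → 30 (decimal)
Compute 330 ÷ 30 = 11
11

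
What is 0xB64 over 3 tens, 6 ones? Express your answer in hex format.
Convert 0xB64 (hexadecimal) → 11×256 + 6×16 + 4 = 2916 (decimal)
Convert 3 tens, 6 ones (place-value notation) → 3×10 + 6 = 36 (decimal)
Compute 2916 ÷ 36 = 81
Convert 81 (decimal) → 81 = 5×16 + 1 → 0x51 (hexadecimal)
0x51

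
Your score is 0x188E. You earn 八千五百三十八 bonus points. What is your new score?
Convert 0x188E (hexadecimal) → 1×4096 + 8×256 + 8×16 + 14 = 6286 (decimal)
Convert 八千五百三十八 (Chinese numeral) → 8×1000 + 5×100 + 3×10 + 8 = 8538 (decimal)
Compute 6286 + 8538 = 14824
14824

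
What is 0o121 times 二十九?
Convert 0o121 (octal) → 1×64 + 2×8 + 1 = 81 (decimal)
Convert 二十九 (Chinese numeral) → 2×10 + 9 = 29 (decimal)
Compute 81 × 29 = 2349
2349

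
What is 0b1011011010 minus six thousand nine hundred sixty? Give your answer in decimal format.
Convert 0b1011011010 (binary) → 512 + 128 + 64 + 16 + 8 + 2 = 730 (decimal)
Convert six thousand nine hundred sixty (English words) → 6×1000 + 9×100 + 60 = 6960 (decimal)
Compute 730 - 6960 = -6230
-6230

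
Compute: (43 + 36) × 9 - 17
Parentheses first: 43 + 36 = 79
Multiply: 79 × 9 = 711
Subtract: 711 - 17 = 694
694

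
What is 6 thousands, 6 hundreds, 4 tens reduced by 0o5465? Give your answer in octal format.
Convert 6 thousands, 6 hundreds, 4 tens (place-value notation) → 6×1000 + 6×100 + 4×10 = 6640 (decimal)
Convert 0o5465 (octal) → 5×512 + 4×64 + 6×8 + 5 = 2869 (decimal)
Compute 6640 - 2869 = 3771
Convert 3771 (decimal) → 3771 = 7×512 + 2×64 + 7×8 + 3 → 0o7273 (octal)
0o7273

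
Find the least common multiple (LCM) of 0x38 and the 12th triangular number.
Convert 0x38 (hexadecimal) → 3×16 + 8 = 56 (decimal)
Convert the 12th triangular number (triangular index) → 12×13/2 = 78 (decimal)
Compute lcm(56, 78) = 2184
2184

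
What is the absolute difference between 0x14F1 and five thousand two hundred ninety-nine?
Convert 0x14F1 (hexadecimal) → 1×4096 + 4×256 + 15×16 + 1 = 5361 (decimal)
Convert five thousand two hundred ninety-nine (English words) → 5×1000 + 2×100 + 99 = 5299 (decimal)
Compute |5361 - 5299| = 62
62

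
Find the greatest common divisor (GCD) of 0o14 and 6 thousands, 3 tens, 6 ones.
Convert 0o14 (octal) → 1×8 + 4 = 12 (decimal)
Convert 6 thousands, 3 tens, 6 ones (place-value notation) → 6×1000 + 3×10 + 6 = 6036 (decimal)
Compute gcd(12, 6036) = 12
12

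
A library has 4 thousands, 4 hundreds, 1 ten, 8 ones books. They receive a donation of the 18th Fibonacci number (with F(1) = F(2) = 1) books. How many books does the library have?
Convert 4 thousands, 4 hundreds, 1 ten, 8 ones (place-value notation) → 4×1000 + 4×100 + 1×10 + 8 = 4418 (decimal)
Convert the 18th Fibonacci number (with F(1) = F(2) = 1) (Fibonacci index) → 2584 (decimal)
Compute 4418 + 2584 = 7002
7002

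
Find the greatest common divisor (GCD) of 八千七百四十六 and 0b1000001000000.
Convert 八千七百四十六 (Chinese numeral) → 8×1000 + 7×100 + 4×10 + 6 = 8746 (decimal)
Convert 0b1000001000000 (binary) → 4096 + 64 = 4160 (decimal)
Compute gcd(8746, 4160) = 2
2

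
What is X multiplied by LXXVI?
Convert X (Roman numeral) → 10 (decimal)
Convert LXXVI (Roman numeral) → 50 + 10 + 10 + 5 + 1 = 76 (decimal)
Compute 10 × 76 = 760
760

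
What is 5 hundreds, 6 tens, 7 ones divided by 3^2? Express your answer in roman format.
Convert 5 hundreds, 6 tens, 7 ones (place-value notation) → 5×100 + 6×10 + 7 = 567 (decimal)
Convert 3^2 (power) → 9 (decimal)
Compute 567 ÷ 9 = 63
Convert 63 (decimal) → 63 = 50 + 10 + 1 + 1 + 1 → LXIII (Roman numeral)
LXIII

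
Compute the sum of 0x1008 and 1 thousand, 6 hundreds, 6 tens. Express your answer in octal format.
Convert 0x1008 (hexadecimal) → 1×4096 + 8 = 4104 (decimal)
Convert 1 thousand, 6 hundreds, 6 tens (place-value notation) → 1×1000 + 6×100 + 6×10 = 1660 (decimal)
Compute 4104 + 1660 = 5764
Convert 5764 (decimal) → 5764 = 1×4096 + 3×512 + 2×64 + 4 → 0o13204 (octal)
0o13204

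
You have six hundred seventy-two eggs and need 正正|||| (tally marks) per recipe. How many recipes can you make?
Convert six hundred seventy-two (English words) → 6×100 + 72 = 672 (decimal)
Convert 正正|||| (tally marks) → 5 + 5 + 4 = 14 (decimal)
Compute 672 ÷ 14 = 48
48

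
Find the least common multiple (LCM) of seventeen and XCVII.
Convert seventeen (English words) → 17 (decimal)
Convert XCVII (Roman numeral) → 90 + 5 + 1 + 1 = 97 (decimal)
Compute lcm(17, 97) = 1649
1649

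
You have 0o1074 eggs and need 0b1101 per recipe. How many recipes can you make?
Convert 0o1074 (octal) → 1×512 + 7×8 + 4 = 572 (decimal)
Convert 0b1101 (binary) → 8 + 4 + 1 = 13 (decimal)
Compute 572 ÷ 13 = 44
44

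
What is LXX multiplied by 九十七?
Convert LXX (Roman numeral) → 50 + 10 + 10 = 70 (decimal)
Convert 九十七 (Chinese numeral) → 9×10 + 7 = 97 (decimal)
Compute 70 × 97 = 6790
6790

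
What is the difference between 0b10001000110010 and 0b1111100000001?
Convert 0b10001000110010 (binary) → 8192 + 512 + 32 + 16 + 2 = 8754 (decimal)
Convert 0b1111100000001 (binary) → 4096 + 2048 + 1024 + 512 + 256 + 1 = 7937 (decimal)
Difference: |8754 - 7937| = 817
817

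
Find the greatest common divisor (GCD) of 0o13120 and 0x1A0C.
Convert 0o13120 (octal) → 1×4096 + 3×512 + 1×64 + 2×8 = 5712 (decimal)
Convert 0x1A0C (hexadecimal) → 1×4096 + 10×256 + 12 = 6668 (decimal)
Compute gcd(5712, 6668) = 4
4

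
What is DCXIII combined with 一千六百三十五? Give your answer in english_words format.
Convert DCXIII (Roman numeral) → 500 + 100 + 10 + 1 + 1 + 1 = 613 (decimal)
Convert 一千六百三十五 (Chinese numeral) → 1×1000 + 6×100 + 3×10 + 5 = 1635 (decimal)
Compute 613 + 1635 = 2248
Convert 2248 (decimal) → 2248 = 2×1000 + 2×100 + 48 → two thousand two hundred forty-eight (English words)
two thousand two hundred forty-eight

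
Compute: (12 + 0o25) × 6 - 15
Convert 0o25 (octal) → 2×8 + 5 = 21 (decimal)
Expression in decimal: (12 + 21) × 6 - 15
Parentheses first: 12 + 21 = 33
Multiply: 33 × 6 = 198
Subtract: 198 - 15 = 183
183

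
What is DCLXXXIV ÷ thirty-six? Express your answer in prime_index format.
Convert DCLXXXIV (Roman numeral) → 500 + 100 + 50 + 10 + 10 + 10 + 4 = 684 (decimal)
Convert thirty-six (English words) → 36 (decimal)
Compute 684 ÷ 36 = 19
Convert 19 (decimal) → the 8th prime (prime index)
the 8th prime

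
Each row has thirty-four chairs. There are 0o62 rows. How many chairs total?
Convert thirty-four (English words) → 34 (decimal)
Convert 0o62 (octal) → 6×8 + 2 = 50 (decimal)
Compute 34 × 50 = 1700
1700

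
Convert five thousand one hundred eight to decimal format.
Convert five thousand one hundred eight (English words) → 5×1000 + 1×100 + 8 = 5108 (decimal)
5108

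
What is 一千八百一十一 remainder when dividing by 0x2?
Convert 一千八百一十一 (Chinese numeral) → 1×1000 + 8×100 + 1×10 + 1 = 1811 (decimal)
Convert 0x2 (hexadecimal) → 2 (decimal)
Compute 1811 mod 2 = 1
1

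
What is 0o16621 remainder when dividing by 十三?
Convert 0o16621 (octal) → 1×4096 + 6×512 + 6×64 + 2×8 + 1 = 7569 (decimal)
Convert 十三 (Chinese numeral) → 1×10 + 3 = 13 (decimal)
Compute 7569 mod 13 = 3
3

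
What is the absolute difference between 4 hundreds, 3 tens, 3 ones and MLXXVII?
Convert 4 hundreds, 3 tens, 3 ones (place-value notation) → 4×100 + 3×10 + 3 = 433 (decimal)
Convert MLXXVII (Roman numeral) → 1000 + 50 + 10 + 10 + 5 + 1 + 1 = 1077 (decimal)
Compute |433 - 1077| = 644
644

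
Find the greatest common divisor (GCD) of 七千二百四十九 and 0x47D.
Convert 七千二百四十九 (Chinese numeral) → 7×1000 + 2×100 + 4×10 + 9 = 7249 (decimal)
Convert 0x47D (hexadecimal) → 4×256 + 7×16 + 13 = 1149 (decimal)
Compute gcd(7249, 1149) = 1
1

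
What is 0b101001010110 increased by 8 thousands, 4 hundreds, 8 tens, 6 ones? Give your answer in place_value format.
Convert 0b101001010110 (binary) → 2048 + 512 + 64 + 16 + 4 + 2 = 2646 (decimal)
Convert 8 thousands, 4 hundreds, 8 tens, 6 ones (place-value notation) → 8×1000 + 4×100 + 8×10 + 6 = 8486 (decimal)
Compute 2646 + 8486 = 11132
Convert 11132 (decimal) → 11132 = 11×1000 + 1×100 + 3×10 + 2 → 11 thousands, 1 hundred, 3 tens, 2 ones (place-value notation)
11 thousands, 1 hundred, 3 tens, 2 ones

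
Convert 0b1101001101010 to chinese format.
Convert 0b1101001101010 (binary) → 4096 + 2048 + 512 + 64 + 32 + 8 + 2 = 6762 (decimal)
Convert 6762 (decimal) → 6762 = 6×1000 + 7×100 + 6×10 + 2 → 六千七百六十二 (Chinese numeral)
六千七百六十二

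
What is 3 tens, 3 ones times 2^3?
Convert 3 tens, 3 ones (place-value notation) → 3×10 + 3 = 33 (decimal)
Convert 2^3 (power) → 8 (decimal)
Compute 33 × 8 = 264
264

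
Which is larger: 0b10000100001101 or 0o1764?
Convert 0b10000100001101 (binary) → 8192 + 256 + 8 + 4 + 1 = 8461 (decimal)
Convert 0o1764 (octal) → 1×512 + 7×64 + 6×8 + 4 = 1012 (decimal)
Compare 8461 vs 1012: larger = 8461
8461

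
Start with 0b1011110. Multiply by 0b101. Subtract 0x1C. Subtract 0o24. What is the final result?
Convert 0b1011110 (binary) → 64 + 16 + 8 + 4 + 2 = 94 (decimal)
Start: 94
Convert 0b101 (binary) → 4 + 1 = 5 (decimal)
94 × 5 = 470
Convert 0x1C (hexadecimal) → 1×16 + 12 = 28 (decimal)
470 - 28 = 442
Convert 0o24 (octal) → 2×8 + 4 = 20 (decimal)
442 - 20 = 422
422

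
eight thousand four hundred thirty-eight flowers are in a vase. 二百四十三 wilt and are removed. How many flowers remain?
Convert eight thousand four hundred thirty-eight (English words) → 8×1000 + 4×100 + 38 = 8438 (decimal)
Convert 二百四十三 (Chinese numeral) → 2×100 + 4×10 + 3 = 243 (decimal)
Compute 8438 - 243 = 8195
8195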